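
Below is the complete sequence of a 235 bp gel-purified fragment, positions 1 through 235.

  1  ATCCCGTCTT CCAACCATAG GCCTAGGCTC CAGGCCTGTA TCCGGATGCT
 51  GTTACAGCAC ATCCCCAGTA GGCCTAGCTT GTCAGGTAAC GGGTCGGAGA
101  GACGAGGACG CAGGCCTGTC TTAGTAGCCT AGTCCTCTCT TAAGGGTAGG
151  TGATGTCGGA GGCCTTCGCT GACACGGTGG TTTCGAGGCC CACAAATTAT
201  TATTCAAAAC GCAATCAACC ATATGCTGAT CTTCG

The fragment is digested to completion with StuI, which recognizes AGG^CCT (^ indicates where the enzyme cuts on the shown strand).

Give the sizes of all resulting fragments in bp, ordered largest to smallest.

73, 48, 42, 38, 21, 13 bp

StuI sites (AGGCCT) start at positions 19, 32, 70, 112, 160.
StuI cuts after base 3 of each site, so after positions 21, 34, 72, 114, 162.
Linear molecule, 5 cuts → 6 fragments:
  1–21 → 21 bp
  22–34 → 13 bp
  35–72 → 38 bp
  73–114 → 42 bp
  115–162 → 48 bp
  163–235 → 73 bp
Sorted largest to smallest: 73, 48, 42, 38, 21, 13 bp.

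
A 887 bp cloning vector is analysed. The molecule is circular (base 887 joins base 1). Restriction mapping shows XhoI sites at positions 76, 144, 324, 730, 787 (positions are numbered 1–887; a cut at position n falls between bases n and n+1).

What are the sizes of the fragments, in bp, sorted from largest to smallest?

Circular molecule, 5 cuts → 5 fragments:
  144 − 76 = 68 bp
  324 − 144 = 180 bp
  730 − 324 = 406 bp
  787 − 730 = 57 bp
  wrap: 887 − 787 + 76 = 176 bp
Sorted largest to smallest: 406, 180, 176, 68, 57 bp.

406, 180, 176, 68, 57 bp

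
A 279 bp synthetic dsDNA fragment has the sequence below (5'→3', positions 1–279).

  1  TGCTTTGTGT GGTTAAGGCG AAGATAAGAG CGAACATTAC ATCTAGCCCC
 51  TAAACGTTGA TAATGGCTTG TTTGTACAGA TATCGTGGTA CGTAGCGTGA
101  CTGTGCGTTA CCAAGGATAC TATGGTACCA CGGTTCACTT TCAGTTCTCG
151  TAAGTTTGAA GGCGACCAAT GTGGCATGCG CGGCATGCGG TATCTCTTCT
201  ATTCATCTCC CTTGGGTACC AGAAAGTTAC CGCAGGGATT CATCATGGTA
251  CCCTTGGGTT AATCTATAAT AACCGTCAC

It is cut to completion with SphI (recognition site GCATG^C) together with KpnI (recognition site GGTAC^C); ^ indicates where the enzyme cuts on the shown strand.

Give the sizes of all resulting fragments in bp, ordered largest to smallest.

128, 50, 32, 32, 28, 9 bp

SphI sites (GCATGC) start at positions 174, 183.
SphI cuts after base 5 of each site (before the last base), so after positions 178, 187.
KpnI sites (GGTACC) start at positions 124, 215, 247.
KpnI cuts after base 5 of each site (before the last base), so after positions 128, 219, 251.
Combined cut positions: 128, 178, 187, 219, 251.
Linear molecule, 5 cuts → 6 fragments:
  1–128 → 128 bp
  129–178 → 50 bp
  179–187 → 9 bp
  188–219 → 32 bp
  220–251 → 32 bp
  252–279 → 28 bp
Sorted largest to smallest: 128, 50, 32, 32, 28, 9 bp.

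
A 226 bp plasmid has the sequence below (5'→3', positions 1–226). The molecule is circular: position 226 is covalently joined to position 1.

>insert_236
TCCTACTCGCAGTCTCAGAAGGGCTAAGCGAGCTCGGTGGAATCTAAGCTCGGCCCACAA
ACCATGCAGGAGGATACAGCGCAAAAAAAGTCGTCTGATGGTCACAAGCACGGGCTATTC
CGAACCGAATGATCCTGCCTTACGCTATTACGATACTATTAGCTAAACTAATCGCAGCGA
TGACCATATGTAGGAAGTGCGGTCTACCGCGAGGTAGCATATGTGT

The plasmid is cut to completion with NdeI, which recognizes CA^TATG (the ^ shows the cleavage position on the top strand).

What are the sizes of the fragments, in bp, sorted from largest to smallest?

NdeI sites (CATATG) start at positions 185, 218.
NdeI cuts after base 2 of each site, so after positions 186, 219.
Circular molecule, 2 cuts → 2 fragments:
  187–219 → 33 bp
  220–226 then 1–186 → 7 + 186 = 193 bp
Sorted largest to smallest: 193, 33 bp.

193, 33 bp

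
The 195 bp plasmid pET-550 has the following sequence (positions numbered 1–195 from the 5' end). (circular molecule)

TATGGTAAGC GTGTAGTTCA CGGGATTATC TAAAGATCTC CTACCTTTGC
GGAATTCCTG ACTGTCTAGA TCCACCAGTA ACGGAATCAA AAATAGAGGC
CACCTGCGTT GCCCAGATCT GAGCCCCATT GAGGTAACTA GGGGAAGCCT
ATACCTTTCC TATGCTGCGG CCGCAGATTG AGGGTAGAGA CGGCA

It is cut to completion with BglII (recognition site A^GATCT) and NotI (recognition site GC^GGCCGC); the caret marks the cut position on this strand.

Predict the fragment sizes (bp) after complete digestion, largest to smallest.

81, 61, 53 bp

BglII sites (AGATCT) start at positions 34, 115.
BglII cuts after the first base of each site, so after positions 34, 115.
The NotI site (GCGGCCGC) starts at position 167.
NotI cuts after base 2 of each site, so after position 168.
Combined cut positions: 34, 115, 168.
Circular molecule, 3 cuts → 3 fragments:
  35–115 → 81 bp
  116–168 → 53 bp
  169–195 then 1–34 → 27 + 34 = 61 bp
Sorted largest to smallest: 81, 61, 53 bp.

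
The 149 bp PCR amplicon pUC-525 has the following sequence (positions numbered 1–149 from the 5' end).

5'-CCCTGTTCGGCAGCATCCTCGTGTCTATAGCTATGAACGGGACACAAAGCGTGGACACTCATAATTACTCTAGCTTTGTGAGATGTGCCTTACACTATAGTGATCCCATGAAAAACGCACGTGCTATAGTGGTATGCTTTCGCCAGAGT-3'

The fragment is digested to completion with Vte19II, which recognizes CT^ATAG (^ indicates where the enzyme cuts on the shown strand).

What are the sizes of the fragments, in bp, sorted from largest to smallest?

70, 29, 26, 24 bp

Vte19II sites (CTATAG) start at positions 25, 95, 124.
Vte19II cuts after base 2 of each site, so after positions 26, 96, 125.
Linear molecule, 3 cuts → 4 fragments:
  1–26 → 26 bp
  27–96 → 70 bp
  97–125 → 29 bp
  126–149 → 24 bp
Sorted largest to smallest: 70, 29, 26, 24 bp.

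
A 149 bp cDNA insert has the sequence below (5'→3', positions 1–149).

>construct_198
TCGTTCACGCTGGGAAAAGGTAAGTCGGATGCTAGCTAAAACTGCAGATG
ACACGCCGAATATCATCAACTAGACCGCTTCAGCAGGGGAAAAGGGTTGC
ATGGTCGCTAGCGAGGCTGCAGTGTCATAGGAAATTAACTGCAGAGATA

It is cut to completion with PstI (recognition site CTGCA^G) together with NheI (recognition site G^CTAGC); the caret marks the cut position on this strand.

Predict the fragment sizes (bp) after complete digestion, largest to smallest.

PstI sites (CTGCAG) start at positions 42, 117, 139.
PstI cuts after base 5 of each site (before the last base), so after positions 46, 121, 143.
NheI sites (GCTAGC) start at positions 31, 107.
NheI cuts after the first base of each site, so after positions 31, 107.
Combined cut positions: 31, 46, 107, 121, 143.
Linear molecule, 5 cuts → 6 fragments:
  1–31 → 31 bp
  32–46 → 15 bp
  47–107 → 61 bp
  108–121 → 14 bp
  122–143 → 22 bp
  144–149 → 6 bp
Sorted largest to smallest: 61, 31, 22, 15, 14, 6 bp.

61, 31, 22, 15, 14, 6 bp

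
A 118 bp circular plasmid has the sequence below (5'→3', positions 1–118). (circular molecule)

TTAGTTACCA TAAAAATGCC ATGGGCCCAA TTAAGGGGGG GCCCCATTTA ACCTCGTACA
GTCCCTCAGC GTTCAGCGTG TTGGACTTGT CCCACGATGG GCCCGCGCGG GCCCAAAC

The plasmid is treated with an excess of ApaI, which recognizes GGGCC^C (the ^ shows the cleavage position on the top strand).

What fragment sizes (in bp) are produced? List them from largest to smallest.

ApaI sites (GGGCCC) start at positions 23, 39, 99, 109.
ApaI cuts after base 5 of each site (before the last base), so after positions 27, 43, 103, 113.
Circular molecule, 4 cuts → 4 fragments:
  28–43 → 16 bp
  44–103 → 60 bp
  104–113 → 10 bp
  114–118 then 1–27 → 5 + 27 = 32 bp
Sorted largest to smallest: 60, 32, 16, 10 bp.

60, 32, 16, 10 bp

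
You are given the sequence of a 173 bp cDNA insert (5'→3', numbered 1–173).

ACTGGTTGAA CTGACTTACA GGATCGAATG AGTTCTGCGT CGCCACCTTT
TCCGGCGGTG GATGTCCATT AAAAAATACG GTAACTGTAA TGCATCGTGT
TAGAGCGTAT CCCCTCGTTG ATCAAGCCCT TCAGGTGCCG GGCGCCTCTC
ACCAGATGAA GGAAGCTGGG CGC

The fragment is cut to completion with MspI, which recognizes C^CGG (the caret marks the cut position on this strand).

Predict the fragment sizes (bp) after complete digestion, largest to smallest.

86, 52, 35 bp

MspI sites (CCGG) start at positions 52, 138.
MspI cuts after the first base of each site, so after positions 52, 138.
Linear molecule, 2 cuts → 3 fragments:
  1–52 → 52 bp
  53–138 → 86 bp
  139–173 → 35 bp
Sorted largest to smallest: 86, 52, 35 bp.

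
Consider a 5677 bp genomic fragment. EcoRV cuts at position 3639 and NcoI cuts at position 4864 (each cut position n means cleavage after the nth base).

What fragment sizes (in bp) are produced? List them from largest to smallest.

3639, 1225, 813 bp

Combined cut positions (sorted): 3639, 4864.
Linear molecule, 2 cuts → 3 fragments:
  3639 − 0 = 3639 bp
  4864 − 3639 = 1225 bp
  5677 − 4864 = 813 bp
Sorted largest to smallest: 3639, 1225, 813 bp.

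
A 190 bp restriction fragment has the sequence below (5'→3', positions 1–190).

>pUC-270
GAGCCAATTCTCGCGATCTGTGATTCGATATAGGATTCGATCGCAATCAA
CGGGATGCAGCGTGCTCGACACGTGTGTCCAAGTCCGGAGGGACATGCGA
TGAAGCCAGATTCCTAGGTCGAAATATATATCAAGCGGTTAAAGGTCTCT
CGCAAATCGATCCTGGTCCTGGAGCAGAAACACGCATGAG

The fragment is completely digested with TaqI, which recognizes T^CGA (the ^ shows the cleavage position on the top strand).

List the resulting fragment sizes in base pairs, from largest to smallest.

TaqI sites (TCGA) start at positions 25, 37, 66, 119, 157.
TaqI cuts after the first base of each site, so after positions 25, 37, 66, 119, 157.
Linear molecule, 5 cuts → 6 fragments:
  1–25 → 25 bp
  26–37 → 12 bp
  38–66 → 29 bp
  67–119 → 53 bp
  120–157 → 38 bp
  158–190 → 33 bp
Sorted largest to smallest: 53, 38, 33, 29, 25, 12 bp.

53, 38, 33, 29, 25, 12 bp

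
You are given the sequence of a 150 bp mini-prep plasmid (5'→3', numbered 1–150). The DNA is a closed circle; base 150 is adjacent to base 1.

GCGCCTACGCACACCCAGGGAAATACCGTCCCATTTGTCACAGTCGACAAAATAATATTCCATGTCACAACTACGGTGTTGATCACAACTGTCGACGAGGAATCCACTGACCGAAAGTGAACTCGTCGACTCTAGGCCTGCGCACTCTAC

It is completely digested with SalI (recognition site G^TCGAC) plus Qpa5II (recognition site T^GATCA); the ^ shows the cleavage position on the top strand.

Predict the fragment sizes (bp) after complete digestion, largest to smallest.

68, 37, 34, 11 bp

SalI sites (GTCGAC) start at positions 43, 91, 125.
SalI cuts after the first base of each site, so after positions 43, 91, 125.
The Qpa5II site (TGATCA) starts at position 80.
Qpa5II cuts after the first base of each site, so after position 80.
Combined cut positions: 43, 80, 91, 125.
Circular molecule, 4 cuts → 4 fragments:
  44–80 → 37 bp
  81–91 → 11 bp
  92–125 → 34 bp
  126–150 then 1–43 → 25 + 43 = 68 bp
Sorted largest to smallest: 68, 37, 34, 11 bp.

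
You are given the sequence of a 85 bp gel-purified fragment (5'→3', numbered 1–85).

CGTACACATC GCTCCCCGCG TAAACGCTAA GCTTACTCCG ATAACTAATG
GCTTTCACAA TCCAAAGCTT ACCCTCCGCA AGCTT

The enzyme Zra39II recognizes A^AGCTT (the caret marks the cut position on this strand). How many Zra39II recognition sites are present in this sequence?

3

AAGCTT occurs starting at positions 29, 65, 80.
Zra39II cuts at 3 sites.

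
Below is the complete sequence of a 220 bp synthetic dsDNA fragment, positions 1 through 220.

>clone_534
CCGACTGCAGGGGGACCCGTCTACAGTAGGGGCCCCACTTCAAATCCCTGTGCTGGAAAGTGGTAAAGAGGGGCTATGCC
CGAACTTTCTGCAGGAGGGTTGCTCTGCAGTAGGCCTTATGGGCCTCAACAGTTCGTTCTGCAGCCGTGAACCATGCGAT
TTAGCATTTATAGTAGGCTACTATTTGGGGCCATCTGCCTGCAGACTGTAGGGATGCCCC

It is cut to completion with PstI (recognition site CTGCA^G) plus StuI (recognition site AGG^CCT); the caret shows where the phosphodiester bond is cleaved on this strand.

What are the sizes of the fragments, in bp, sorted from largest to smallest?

PstI sites (CTGCAG) start at positions 5, 89, 105, 139, 199.
PstI cuts after base 5 of each site (before the last base), so after positions 9, 93, 109, 143, 203.
The StuI site (AGGCCT) starts at position 112.
StuI cuts after base 3 of each site, so after position 114.
Combined cut positions: 9, 93, 109, 114, 143, 203.
Linear molecule, 6 cuts → 7 fragments:
  1–9 → 9 bp
  10–93 → 84 bp
  94–109 → 16 bp
  110–114 → 5 bp
  115–143 → 29 bp
  144–203 → 60 bp
  204–220 → 17 bp
Sorted largest to smallest: 84, 60, 29, 17, 16, 9, 5 bp.

84, 60, 29, 17, 16, 9, 5 bp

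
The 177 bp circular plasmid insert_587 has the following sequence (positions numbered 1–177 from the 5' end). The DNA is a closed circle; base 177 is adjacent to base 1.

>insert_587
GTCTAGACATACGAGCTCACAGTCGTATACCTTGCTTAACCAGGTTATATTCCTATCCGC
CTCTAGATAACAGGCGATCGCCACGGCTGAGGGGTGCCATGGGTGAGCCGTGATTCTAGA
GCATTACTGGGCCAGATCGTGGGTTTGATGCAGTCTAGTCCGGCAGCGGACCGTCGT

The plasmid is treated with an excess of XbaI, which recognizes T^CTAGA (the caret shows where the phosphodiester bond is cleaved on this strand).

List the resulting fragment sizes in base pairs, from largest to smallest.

64, 60, 53 bp

XbaI sites (TCTAGA) start at positions 2, 62, 115.
XbaI cuts after the first base of each site, so after positions 2, 62, 115.
Circular molecule, 3 cuts → 3 fragments:
  3–62 → 60 bp
  63–115 → 53 bp
  116–177 then 1–2 → 62 + 2 = 64 bp
Sorted largest to smallest: 64, 60, 53 bp.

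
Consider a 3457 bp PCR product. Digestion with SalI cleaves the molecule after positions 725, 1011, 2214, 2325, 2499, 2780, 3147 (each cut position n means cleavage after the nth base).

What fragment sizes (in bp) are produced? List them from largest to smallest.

Linear molecule, 7 cuts → 8 fragments:
  725 − 0 = 725 bp
  1011 − 725 = 286 bp
  2214 − 1011 = 1203 bp
  2325 − 2214 = 111 bp
  2499 − 2325 = 174 bp
  2780 − 2499 = 281 bp
  3147 − 2780 = 367 bp
  3457 − 3147 = 310 bp
Sorted largest to smallest: 1203, 725, 367, 310, 286, 281, 174, 111 bp.

1203, 725, 367, 310, 286, 281, 174, 111 bp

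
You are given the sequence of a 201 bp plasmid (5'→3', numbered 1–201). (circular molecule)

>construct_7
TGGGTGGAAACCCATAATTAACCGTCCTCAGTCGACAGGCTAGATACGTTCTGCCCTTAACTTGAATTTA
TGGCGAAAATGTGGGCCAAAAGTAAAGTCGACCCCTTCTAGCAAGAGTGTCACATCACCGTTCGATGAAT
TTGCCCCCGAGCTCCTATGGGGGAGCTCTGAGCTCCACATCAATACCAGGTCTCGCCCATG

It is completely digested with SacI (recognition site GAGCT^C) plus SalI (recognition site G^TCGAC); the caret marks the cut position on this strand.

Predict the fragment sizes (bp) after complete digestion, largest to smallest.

66, 58, 56, 14, 7 bp

SacI sites (GAGCTC) start at positions 149, 163, 170.
SacI cuts after base 5 of each site (before the last base), so after positions 153, 167, 174.
SalI sites (GTCGAC) start at positions 31, 97.
SalI cuts after the first base of each site, so after positions 31, 97.
Combined cut positions: 31, 97, 153, 167, 174.
Circular molecule, 5 cuts → 5 fragments:
  32–97 → 66 bp
  98–153 → 56 bp
  154–167 → 14 bp
  168–174 → 7 bp
  175–201 then 1–31 → 27 + 31 = 58 bp
Sorted largest to smallest: 66, 58, 56, 14, 7 bp.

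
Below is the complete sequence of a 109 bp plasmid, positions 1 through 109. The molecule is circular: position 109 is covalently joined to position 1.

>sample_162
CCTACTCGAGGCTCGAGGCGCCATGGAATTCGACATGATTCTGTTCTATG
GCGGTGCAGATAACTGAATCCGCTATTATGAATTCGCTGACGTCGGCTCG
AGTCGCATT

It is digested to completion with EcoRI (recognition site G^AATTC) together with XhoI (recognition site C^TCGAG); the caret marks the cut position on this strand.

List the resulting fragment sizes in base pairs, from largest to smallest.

EcoRI sites (GAATTC) start at positions 26, 80.
EcoRI cuts after the first base of each site, so after positions 26, 80.
XhoI sites (CTCGAG) start at positions 5, 12, 97.
XhoI cuts after the first base of each site, so after positions 5, 12, 97.
Combined cut positions: 5, 12, 26, 80, 97.
Circular molecule, 5 cuts → 5 fragments:
  6–12 → 7 bp
  13–26 → 14 bp
  27–80 → 54 bp
  81–97 → 17 bp
  98–109 then 1–5 → 12 + 5 = 17 bp
Sorted largest to smallest: 54, 17, 17, 14, 7 bp.

54, 17, 17, 14, 7 bp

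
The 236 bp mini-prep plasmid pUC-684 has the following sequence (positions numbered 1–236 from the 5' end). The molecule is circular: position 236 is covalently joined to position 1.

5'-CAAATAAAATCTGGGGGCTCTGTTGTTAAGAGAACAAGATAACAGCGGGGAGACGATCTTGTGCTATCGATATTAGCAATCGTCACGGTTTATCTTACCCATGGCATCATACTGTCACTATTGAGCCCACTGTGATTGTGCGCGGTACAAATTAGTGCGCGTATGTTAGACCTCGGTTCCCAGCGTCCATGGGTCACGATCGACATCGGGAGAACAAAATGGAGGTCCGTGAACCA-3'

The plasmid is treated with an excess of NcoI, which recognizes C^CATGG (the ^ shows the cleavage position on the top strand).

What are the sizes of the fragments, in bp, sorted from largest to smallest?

148, 88 bp

NcoI sites (CCATGG) start at positions 99, 187.
NcoI cuts after the first base of each site, so after positions 99, 187.
Circular molecule, 2 cuts → 2 fragments:
  100–187 → 88 bp
  188–236 then 1–99 → 49 + 99 = 148 bp
Sorted largest to smallest: 148, 88 bp.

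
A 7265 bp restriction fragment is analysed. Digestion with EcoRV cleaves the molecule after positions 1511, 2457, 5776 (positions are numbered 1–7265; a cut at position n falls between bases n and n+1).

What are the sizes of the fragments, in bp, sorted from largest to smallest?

Linear molecule, 3 cuts → 4 fragments:
  1511 − 0 = 1511 bp
  2457 − 1511 = 946 bp
  5776 − 2457 = 3319 bp
  7265 − 5776 = 1489 bp
Sorted largest to smallest: 3319, 1511, 1489, 946 bp.

3319, 1511, 1489, 946 bp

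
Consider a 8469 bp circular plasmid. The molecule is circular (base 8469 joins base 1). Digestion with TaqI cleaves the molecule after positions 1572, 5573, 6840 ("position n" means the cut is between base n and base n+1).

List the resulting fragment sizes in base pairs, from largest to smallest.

4001, 3201, 1267 bp

Circular molecule, 3 cuts → 3 fragments:
  5573 − 1572 = 4001 bp
  6840 − 5573 = 1267 bp
  wrap: 8469 − 6840 + 1572 = 3201 bp
Sorted largest to smallest: 4001, 3201, 1267 bp.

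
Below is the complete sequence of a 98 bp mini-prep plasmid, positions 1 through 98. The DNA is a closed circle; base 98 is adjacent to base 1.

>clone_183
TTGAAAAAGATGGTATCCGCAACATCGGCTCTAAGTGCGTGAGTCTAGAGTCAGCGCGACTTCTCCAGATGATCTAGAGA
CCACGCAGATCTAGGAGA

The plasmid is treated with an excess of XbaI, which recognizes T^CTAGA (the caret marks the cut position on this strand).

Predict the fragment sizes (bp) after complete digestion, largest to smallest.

69, 29 bp

XbaI sites (TCTAGA) start at positions 44, 73.
XbaI cuts after the first base of each site, so after positions 44, 73.
Circular molecule, 2 cuts → 2 fragments:
  45–73 → 29 bp
  74–98 then 1–44 → 25 + 44 = 69 bp
Sorted largest to smallest: 69, 29 bp.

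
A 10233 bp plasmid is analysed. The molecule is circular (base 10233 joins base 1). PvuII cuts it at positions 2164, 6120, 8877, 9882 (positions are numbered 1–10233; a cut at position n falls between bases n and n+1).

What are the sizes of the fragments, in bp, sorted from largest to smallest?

3956, 2757, 2515, 1005 bp

Circular molecule, 4 cuts → 4 fragments:
  6120 − 2164 = 3956 bp
  8877 − 6120 = 2757 bp
  9882 − 8877 = 1005 bp
  wrap: 10233 − 9882 + 2164 = 2515 bp
Sorted largest to smallest: 3956, 2757, 2515, 1005 bp.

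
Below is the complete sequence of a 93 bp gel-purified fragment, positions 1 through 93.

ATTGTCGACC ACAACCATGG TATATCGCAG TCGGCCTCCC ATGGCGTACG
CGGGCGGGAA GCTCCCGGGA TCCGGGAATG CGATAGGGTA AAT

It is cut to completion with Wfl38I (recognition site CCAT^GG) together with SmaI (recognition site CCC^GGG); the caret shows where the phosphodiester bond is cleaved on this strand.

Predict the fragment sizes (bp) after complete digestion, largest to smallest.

27, 24, 24, 18 bp

Wfl38I sites (CCATGG) start at positions 15, 39.
Wfl38I cuts after base 4 of each site, so after positions 18, 42.
The SmaI site (CCCGGG) starts at position 64.
SmaI cuts after base 3 of each site, so after position 66.
Combined cut positions: 18, 42, 66.
Linear molecule, 3 cuts → 4 fragments:
  1–18 → 18 bp
  19–42 → 24 bp
  43–66 → 24 bp
  67–93 → 27 bp
Sorted largest to smallest: 27, 24, 24, 18 bp.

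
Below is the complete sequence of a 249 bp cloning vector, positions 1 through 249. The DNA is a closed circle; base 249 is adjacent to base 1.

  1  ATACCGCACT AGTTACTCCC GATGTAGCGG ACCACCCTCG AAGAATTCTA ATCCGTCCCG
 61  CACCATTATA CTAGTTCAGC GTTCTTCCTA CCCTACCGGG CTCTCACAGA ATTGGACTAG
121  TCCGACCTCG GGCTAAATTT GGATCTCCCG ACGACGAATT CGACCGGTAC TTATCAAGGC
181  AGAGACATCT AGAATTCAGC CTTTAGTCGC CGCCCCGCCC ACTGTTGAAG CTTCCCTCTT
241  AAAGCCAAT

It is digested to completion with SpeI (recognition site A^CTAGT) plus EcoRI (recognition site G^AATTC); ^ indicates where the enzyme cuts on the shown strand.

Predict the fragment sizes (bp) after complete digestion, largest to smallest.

SpeI sites (ACTAGT) start at positions 8, 70, 116.
SpeI cuts after the first base of each site, so after positions 8, 70, 116.
EcoRI sites (GAATTC) start at positions 43, 156, 192.
EcoRI cuts after the first base of each site, so after positions 43, 156, 192.
Combined cut positions: 8, 43, 70, 116, 156, 192.
Circular molecule, 6 cuts → 6 fragments:
  9–43 → 35 bp
  44–70 → 27 bp
  71–116 → 46 bp
  117–156 → 40 bp
  157–192 → 36 bp
  193–249 then 1–8 → 57 + 8 = 65 bp
Sorted largest to smallest: 65, 46, 40, 36, 35, 27 bp.

65, 46, 40, 36, 35, 27 bp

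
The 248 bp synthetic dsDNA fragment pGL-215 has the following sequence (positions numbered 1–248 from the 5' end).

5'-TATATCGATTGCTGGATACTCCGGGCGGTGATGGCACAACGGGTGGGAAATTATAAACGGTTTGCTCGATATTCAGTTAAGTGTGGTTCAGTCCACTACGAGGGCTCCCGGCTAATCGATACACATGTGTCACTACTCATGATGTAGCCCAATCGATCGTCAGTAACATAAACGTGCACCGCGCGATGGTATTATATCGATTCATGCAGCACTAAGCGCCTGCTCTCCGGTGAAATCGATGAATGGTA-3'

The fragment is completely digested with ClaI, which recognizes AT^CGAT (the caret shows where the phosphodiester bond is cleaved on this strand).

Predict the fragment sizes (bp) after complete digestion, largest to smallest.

ClaI sites (ATCGAT) start at positions 4, 115, 152, 196, 235.
ClaI cuts after base 2 of each site, so after positions 5, 116, 153, 197, 236.
Linear molecule, 5 cuts → 6 fragments:
  1–5 → 5 bp
  6–116 → 111 bp
  117–153 → 37 bp
  154–197 → 44 bp
  198–236 → 39 bp
  237–248 → 12 bp
Sorted largest to smallest: 111, 44, 39, 37, 12, 5 bp.

111, 44, 39, 37, 12, 5 bp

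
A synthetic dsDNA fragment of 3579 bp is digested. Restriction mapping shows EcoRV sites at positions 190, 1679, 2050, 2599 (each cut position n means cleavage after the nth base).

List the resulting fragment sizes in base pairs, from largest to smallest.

Linear molecule, 4 cuts → 5 fragments:
  190 − 0 = 190 bp
  1679 − 190 = 1489 bp
  2050 − 1679 = 371 bp
  2599 − 2050 = 549 bp
  3579 − 2599 = 980 bp
Sorted largest to smallest: 1489, 980, 549, 371, 190 bp.

1489, 980, 549, 371, 190 bp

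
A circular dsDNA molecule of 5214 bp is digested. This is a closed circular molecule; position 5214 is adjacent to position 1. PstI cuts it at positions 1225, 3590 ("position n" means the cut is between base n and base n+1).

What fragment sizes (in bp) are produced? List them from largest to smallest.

2849, 2365 bp

Circular molecule, 2 cuts → 2 fragments:
  3590 − 1225 = 2365 bp
  wrap: 5214 − 3590 + 1225 = 2849 bp
Sorted largest to smallest: 2849, 2365 bp.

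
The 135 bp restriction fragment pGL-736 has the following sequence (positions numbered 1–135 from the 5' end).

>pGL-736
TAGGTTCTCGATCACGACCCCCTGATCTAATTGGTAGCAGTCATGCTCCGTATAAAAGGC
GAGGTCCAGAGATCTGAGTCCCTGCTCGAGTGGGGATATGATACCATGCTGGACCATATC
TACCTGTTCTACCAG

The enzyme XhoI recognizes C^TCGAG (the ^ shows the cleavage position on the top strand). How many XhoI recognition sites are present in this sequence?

CTCGAG occurs starting at position 85.
XhoI cuts at 1 site.

1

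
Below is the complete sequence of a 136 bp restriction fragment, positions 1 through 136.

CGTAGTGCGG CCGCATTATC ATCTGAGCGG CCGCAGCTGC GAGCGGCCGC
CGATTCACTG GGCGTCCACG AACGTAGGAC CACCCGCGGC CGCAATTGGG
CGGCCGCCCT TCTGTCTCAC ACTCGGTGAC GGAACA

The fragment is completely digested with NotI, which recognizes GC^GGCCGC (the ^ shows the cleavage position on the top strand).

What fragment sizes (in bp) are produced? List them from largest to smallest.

43, 35, 20, 16, 14, 8 bp

NotI sites (GCGGCCGC) start at positions 7, 27, 43, 86, 100.
NotI cuts after base 2 of each site, so after positions 8, 28, 44, 87, 101.
Linear molecule, 5 cuts → 6 fragments:
  1–8 → 8 bp
  9–28 → 20 bp
  29–44 → 16 bp
  45–87 → 43 bp
  88–101 → 14 bp
  102–136 → 35 bp
Sorted largest to smallest: 43, 35, 20, 16, 14, 8 bp.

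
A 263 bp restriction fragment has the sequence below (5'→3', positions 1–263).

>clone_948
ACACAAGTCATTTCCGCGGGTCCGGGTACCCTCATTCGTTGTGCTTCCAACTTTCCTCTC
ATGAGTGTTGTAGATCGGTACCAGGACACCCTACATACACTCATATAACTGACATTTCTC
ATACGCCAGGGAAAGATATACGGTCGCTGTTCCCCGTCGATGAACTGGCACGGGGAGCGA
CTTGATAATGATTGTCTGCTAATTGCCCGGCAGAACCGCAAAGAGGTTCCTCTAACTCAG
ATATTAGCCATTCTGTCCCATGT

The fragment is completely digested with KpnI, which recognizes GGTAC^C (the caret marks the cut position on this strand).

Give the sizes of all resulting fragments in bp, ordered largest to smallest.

182, 52, 29 bp

KpnI sites (GGTACC) start at positions 25, 77.
KpnI cuts after base 5 of each site (before the last base), so after positions 29, 81.
Linear molecule, 2 cuts → 3 fragments:
  1–29 → 29 bp
  30–81 → 52 bp
  82–263 → 182 bp
Sorted largest to smallest: 182, 52, 29 bp.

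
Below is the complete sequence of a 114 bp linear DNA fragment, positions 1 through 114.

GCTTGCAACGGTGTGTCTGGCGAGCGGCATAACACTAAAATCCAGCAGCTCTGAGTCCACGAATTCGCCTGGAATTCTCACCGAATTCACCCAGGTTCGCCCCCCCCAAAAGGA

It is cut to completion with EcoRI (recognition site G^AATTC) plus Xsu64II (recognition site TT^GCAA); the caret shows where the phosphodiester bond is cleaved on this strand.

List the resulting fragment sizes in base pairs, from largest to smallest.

EcoRI sites (GAATTC) start at positions 61, 72, 83.
EcoRI cuts after the first base of each site, so after positions 61, 72, 83.
The Xsu64II site (TTGCAA) starts at position 3.
Xsu64II cuts after base 2 of each site, so after position 4.
Combined cut positions: 4, 61, 72, 83.
Linear molecule, 4 cuts → 5 fragments:
  1–4 → 4 bp
  5–61 → 57 bp
  62–72 → 11 bp
  73–83 → 11 bp
  84–114 → 31 bp
Sorted largest to smallest: 57, 31, 11, 11, 4 bp.

57, 31, 11, 11, 4 bp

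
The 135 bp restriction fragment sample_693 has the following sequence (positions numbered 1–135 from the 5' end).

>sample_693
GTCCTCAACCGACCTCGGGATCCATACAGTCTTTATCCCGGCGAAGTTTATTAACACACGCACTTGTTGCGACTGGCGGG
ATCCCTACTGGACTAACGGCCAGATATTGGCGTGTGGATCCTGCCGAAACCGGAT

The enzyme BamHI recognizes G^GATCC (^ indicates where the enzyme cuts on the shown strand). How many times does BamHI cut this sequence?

3

GGATCC occurs starting at positions 18, 79, 116.
BamHI cuts at 3 sites.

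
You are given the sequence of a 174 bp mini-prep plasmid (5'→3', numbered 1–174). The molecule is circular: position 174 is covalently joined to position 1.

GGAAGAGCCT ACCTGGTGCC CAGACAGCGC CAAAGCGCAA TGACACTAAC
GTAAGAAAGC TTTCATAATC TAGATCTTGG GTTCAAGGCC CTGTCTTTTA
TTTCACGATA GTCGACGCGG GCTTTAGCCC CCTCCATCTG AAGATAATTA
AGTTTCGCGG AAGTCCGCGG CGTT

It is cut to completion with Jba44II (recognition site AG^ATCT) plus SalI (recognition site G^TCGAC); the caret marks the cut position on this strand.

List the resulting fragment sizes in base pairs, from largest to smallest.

136, 38 bp

The Jba44II site (AGATCT) starts at position 72.
Jba44II cuts after base 2 of each site, so after position 73.
The SalI site (GTCGAC) starts at position 111.
SalI cuts after the first base of each site, so after position 111.
Combined cut positions: 73, 111.
Circular molecule, 2 cuts → 2 fragments:
  74–111 → 38 bp
  112–174 then 1–73 → 63 + 73 = 136 bp
Sorted largest to smallest: 136, 38 bp.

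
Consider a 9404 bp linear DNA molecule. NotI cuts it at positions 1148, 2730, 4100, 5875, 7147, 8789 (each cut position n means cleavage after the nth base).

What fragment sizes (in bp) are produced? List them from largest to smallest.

1775, 1642, 1582, 1370, 1272, 1148, 615 bp

Linear molecule, 6 cuts → 7 fragments:
  1148 − 0 = 1148 bp
  2730 − 1148 = 1582 bp
  4100 − 2730 = 1370 bp
  5875 − 4100 = 1775 bp
  7147 − 5875 = 1272 bp
  8789 − 7147 = 1642 bp
  9404 − 8789 = 615 bp
Sorted largest to smallest: 1775, 1642, 1582, 1370, 1272, 1148, 615 bp.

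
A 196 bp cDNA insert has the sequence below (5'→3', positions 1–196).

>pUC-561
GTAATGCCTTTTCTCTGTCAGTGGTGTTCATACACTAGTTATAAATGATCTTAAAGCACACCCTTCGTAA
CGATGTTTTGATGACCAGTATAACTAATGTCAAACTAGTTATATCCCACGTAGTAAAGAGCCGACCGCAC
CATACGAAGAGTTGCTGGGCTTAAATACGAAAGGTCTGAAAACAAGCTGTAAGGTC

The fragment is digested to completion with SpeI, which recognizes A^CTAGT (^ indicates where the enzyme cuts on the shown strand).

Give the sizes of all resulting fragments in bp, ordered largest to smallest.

SpeI sites (ACTAGT) start at positions 34, 104.
SpeI cuts after the first base of each site, so after positions 34, 104.
Linear molecule, 2 cuts → 3 fragments:
  1–34 → 34 bp
  35–104 → 70 bp
  105–196 → 92 bp
Sorted largest to smallest: 92, 70, 34 bp.

92, 70, 34 bp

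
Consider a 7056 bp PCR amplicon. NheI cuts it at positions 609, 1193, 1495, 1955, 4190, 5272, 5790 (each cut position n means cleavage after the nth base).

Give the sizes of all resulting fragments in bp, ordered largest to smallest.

2235, 1266, 1082, 609, 584, 518, 460, 302 bp

Linear molecule, 7 cuts → 8 fragments:
  609 − 0 = 609 bp
  1193 − 609 = 584 bp
  1495 − 1193 = 302 bp
  1955 − 1495 = 460 bp
  4190 − 1955 = 2235 bp
  5272 − 4190 = 1082 bp
  5790 − 5272 = 518 bp
  7056 − 5790 = 1266 bp
Sorted largest to smallest: 2235, 1266, 1082, 609, 584, 518, 460, 302 bp.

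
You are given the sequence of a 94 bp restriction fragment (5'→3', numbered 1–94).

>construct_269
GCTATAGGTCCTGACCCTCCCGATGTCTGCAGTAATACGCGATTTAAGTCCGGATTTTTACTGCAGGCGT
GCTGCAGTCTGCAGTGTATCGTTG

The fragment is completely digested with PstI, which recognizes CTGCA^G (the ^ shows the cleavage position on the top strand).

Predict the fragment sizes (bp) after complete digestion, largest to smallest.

34, 31, 11, 11, 7 bp

PstI sites (CTGCAG) start at positions 27, 61, 72, 79.
PstI cuts after base 5 of each site (before the last base), so after positions 31, 65, 76, 83.
Linear molecule, 4 cuts → 5 fragments:
  1–31 → 31 bp
  32–65 → 34 bp
  66–76 → 11 bp
  77–83 → 7 bp
  84–94 → 11 bp
Sorted largest to smallest: 34, 31, 11, 11, 7 bp.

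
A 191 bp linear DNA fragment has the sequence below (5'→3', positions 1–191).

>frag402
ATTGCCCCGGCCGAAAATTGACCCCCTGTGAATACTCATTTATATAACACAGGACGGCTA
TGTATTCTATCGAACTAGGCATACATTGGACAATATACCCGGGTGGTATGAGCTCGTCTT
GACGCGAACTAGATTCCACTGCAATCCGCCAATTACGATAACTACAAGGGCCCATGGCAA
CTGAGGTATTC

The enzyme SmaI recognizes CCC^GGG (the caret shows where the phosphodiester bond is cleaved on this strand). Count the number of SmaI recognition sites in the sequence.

1

CCCGGG occurs starting at position 98.
SmaI cuts at 1 site.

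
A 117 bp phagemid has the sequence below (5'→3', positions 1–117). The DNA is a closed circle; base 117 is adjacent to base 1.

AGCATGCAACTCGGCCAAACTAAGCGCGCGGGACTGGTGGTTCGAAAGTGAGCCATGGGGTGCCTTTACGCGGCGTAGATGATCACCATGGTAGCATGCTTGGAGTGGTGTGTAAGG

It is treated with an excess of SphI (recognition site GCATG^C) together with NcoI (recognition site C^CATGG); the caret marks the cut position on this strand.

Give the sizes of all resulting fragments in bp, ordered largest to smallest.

SphI sites (GCATGC) start at positions 2, 94.
SphI cuts after base 5 of each site (before the last base), so after positions 6, 98.
NcoI sites (CCATGG) start at positions 53, 86.
NcoI cuts after the first base of each site, so after positions 53, 86.
Combined cut positions: 6, 53, 86, 98.
Circular molecule, 4 cuts → 4 fragments:
  7–53 → 47 bp
  54–86 → 33 bp
  87–98 → 12 bp
  99–117 then 1–6 → 19 + 6 = 25 bp
Sorted largest to smallest: 47, 33, 25, 12 bp.

47, 33, 25, 12 bp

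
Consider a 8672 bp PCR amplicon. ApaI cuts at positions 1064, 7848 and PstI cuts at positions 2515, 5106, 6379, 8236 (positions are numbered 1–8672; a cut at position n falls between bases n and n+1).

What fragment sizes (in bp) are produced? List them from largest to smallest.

Combined cut positions (sorted): 1064, 2515, 5106, 6379, 7848, 8236.
Linear molecule, 6 cuts → 7 fragments:
  1064 − 0 = 1064 bp
  2515 − 1064 = 1451 bp
  5106 − 2515 = 2591 bp
  6379 − 5106 = 1273 bp
  7848 − 6379 = 1469 bp
  8236 − 7848 = 388 bp
  8672 − 8236 = 436 bp
Sorted largest to smallest: 2591, 1469, 1451, 1273, 1064, 436, 388 bp.

2591, 1469, 1451, 1273, 1064, 436, 388 bp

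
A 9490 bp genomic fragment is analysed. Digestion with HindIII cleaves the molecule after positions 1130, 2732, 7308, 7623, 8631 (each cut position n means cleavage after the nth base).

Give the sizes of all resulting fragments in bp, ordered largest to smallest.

4576, 1602, 1130, 1008, 859, 315 bp

Linear molecule, 5 cuts → 6 fragments:
  1130 − 0 = 1130 bp
  2732 − 1130 = 1602 bp
  7308 − 2732 = 4576 bp
  7623 − 7308 = 315 bp
  8631 − 7623 = 1008 bp
  9490 − 8631 = 859 bp
Sorted largest to smallest: 4576, 1602, 1130, 1008, 859, 315 bp.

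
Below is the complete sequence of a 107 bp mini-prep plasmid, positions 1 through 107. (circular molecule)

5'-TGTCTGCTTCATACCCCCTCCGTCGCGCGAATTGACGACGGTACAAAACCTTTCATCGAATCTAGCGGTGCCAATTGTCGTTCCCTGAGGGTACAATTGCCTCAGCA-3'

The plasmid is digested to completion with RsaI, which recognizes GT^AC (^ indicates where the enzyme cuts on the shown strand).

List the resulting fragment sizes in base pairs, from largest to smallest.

RsaI sites (GTAC) start at positions 41, 91.
RsaI cuts after base 2 of each site, so after positions 42, 92.
Circular molecule, 2 cuts → 2 fragments:
  43–92 → 50 bp
  93–107 then 1–42 → 15 + 42 = 57 bp
Sorted largest to smallest: 57, 50 bp.

57, 50 bp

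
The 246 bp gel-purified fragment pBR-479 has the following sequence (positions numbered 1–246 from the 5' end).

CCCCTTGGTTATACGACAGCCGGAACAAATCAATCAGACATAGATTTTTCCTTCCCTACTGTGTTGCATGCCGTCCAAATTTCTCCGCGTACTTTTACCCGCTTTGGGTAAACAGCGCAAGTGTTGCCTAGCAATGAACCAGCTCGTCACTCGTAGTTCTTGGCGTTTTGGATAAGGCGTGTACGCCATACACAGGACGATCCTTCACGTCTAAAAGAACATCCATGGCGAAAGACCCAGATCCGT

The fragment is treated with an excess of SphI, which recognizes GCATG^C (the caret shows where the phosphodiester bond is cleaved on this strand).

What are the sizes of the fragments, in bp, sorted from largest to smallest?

176, 70 bp

The SphI site (GCATGC) starts at position 66.
SphI cuts after base 5 of each site (before the last base), so after position 70.
Linear molecule, 1 cut → 2 fragments:
  1–70 → 70 bp
  71–246 → 176 bp
Sorted largest to smallest: 176, 70 bp.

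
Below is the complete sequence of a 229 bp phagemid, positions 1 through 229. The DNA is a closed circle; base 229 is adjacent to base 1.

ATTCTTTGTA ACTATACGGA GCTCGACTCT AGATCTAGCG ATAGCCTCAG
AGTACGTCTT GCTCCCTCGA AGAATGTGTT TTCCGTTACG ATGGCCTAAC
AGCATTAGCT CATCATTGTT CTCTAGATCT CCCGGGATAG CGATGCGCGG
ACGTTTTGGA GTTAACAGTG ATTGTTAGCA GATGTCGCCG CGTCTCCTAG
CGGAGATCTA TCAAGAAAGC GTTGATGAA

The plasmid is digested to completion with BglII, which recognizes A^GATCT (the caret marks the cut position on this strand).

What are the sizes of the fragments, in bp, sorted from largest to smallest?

94, 79, 56 bp

BglII sites (AGATCT) start at positions 31, 125, 204.
BglII cuts after the first base of each site, so after positions 31, 125, 204.
Circular molecule, 3 cuts → 3 fragments:
  32–125 → 94 bp
  126–204 → 79 bp
  205–229 then 1–31 → 25 + 31 = 56 bp
Sorted largest to smallest: 94, 79, 56 bp.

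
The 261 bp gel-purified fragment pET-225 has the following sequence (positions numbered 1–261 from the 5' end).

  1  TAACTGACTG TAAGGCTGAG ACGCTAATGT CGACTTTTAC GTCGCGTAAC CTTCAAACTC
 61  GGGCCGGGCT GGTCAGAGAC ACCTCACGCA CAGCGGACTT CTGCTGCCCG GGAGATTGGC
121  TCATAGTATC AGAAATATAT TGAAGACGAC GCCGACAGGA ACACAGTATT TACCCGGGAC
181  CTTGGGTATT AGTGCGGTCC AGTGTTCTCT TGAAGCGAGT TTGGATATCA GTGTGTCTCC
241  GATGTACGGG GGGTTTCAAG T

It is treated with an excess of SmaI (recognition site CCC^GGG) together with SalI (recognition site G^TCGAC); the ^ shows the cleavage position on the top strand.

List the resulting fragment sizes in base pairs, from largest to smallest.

SmaI sites (CCCGGG) start at positions 107, 173.
SmaI cuts after base 3 of each site, so after positions 109, 175.
The SalI site (GTCGAC) starts at position 29.
SalI cuts after the first base of each site, so after position 29.
Combined cut positions: 29, 109, 175.
Linear molecule, 3 cuts → 4 fragments:
  1–29 → 29 bp
  30–109 → 80 bp
  110–175 → 66 bp
  176–261 → 86 bp
Sorted largest to smallest: 86, 80, 66, 29 bp.

86, 80, 66, 29 bp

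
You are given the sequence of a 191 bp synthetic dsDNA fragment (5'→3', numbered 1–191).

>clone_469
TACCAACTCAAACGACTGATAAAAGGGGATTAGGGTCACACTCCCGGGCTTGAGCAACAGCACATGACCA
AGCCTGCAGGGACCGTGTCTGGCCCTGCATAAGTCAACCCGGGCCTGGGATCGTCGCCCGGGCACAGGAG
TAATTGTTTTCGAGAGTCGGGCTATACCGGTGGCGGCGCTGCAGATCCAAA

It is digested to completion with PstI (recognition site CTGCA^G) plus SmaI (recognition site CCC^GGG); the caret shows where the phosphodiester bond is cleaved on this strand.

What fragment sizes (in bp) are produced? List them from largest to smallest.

PstI sites (CTGCAG) start at positions 74, 179.
PstI cuts after base 5 of each site (before the last base), so after positions 78, 183.
SmaI sites (CCCGGG) start at positions 43, 108, 127.
SmaI cuts after base 3 of each site, so after positions 45, 110, 129.
Combined cut positions: 45, 78, 110, 129, 183.
Linear molecule, 5 cuts → 6 fragments:
  1–45 → 45 bp
  46–78 → 33 bp
  79–110 → 32 bp
  111–129 → 19 bp
  130–183 → 54 bp
  184–191 → 8 bp
Sorted largest to smallest: 54, 45, 33, 32, 19, 8 bp.

54, 45, 33, 32, 19, 8 bp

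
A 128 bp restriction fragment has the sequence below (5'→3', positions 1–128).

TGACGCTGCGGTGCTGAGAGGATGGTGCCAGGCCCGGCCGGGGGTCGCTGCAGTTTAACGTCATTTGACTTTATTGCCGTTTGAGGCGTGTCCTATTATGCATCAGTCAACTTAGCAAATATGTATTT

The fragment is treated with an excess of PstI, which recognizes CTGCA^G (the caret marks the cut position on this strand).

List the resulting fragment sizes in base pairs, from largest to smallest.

The PstI site (CTGCAG) starts at position 48.
PstI cuts after base 5 of each site (before the last base), so after position 52.
Linear molecule, 1 cut → 2 fragments:
  1–52 → 52 bp
  53–128 → 76 bp
Sorted largest to smallest: 76, 52 bp.

76, 52 bp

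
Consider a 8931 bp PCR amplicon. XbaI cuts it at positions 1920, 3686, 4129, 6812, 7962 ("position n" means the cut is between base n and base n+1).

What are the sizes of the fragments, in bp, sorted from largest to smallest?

2683, 1920, 1766, 1150, 969, 443 bp

Linear molecule, 5 cuts → 6 fragments:
  1920 − 0 = 1920 bp
  3686 − 1920 = 1766 bp
  4129 − 3686 = 443 bp
  6812 − 4129 = 2683 bp
  7962 − 6812 = 1150 bp
  8931 − 7962 = 969 bp
Sorted largest to smallest: 2683, 1920, 1766, 1150, 969, 443 bp.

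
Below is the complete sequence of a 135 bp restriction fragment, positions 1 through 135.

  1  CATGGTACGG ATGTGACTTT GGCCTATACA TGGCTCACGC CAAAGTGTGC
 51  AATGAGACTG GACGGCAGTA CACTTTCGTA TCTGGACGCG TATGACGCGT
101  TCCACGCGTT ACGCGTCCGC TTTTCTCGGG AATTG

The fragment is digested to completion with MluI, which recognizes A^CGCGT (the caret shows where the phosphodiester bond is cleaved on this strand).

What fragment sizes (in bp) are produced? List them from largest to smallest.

86, 24, 9, 9, 7 bp

MluI sites (ACGCGT) start at positions 86, 95, 104, 111.
MluI cuts after the first base of each site, so after positions 86, 95, 104, 111.
Linear molecule, 4 cuts → 5 fragments:
  1–86 → 86 bp
  87–95 → 9 bp
  96–104 → 9 bp
  105–111 → 7 bp
  112–135 → 24 bp
Sorted largest to smallest: 86, 24, 9, 9, 7 bp.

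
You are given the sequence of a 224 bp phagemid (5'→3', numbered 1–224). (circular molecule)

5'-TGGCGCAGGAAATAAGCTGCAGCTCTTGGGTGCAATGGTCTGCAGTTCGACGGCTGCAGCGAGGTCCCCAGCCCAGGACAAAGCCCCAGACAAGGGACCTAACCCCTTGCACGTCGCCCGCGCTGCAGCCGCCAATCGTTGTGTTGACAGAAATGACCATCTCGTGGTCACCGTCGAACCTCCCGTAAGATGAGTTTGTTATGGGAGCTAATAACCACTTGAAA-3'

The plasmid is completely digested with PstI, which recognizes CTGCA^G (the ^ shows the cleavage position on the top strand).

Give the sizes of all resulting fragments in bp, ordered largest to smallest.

PstI sites (CTGCAG) start at positions 17, 40, 54, 123.
PstI cuts after base 5 of each site (before the last base), so after positions 21, 44, 58, 127.
Circular molecule, 4 cuts → 4 fragments:
  22–44 → 23 bp
  45–58 → 14 bp
  59–127 → 69 bp
  128–224 then 1–21 → 97 + 21 = 118 bp
Sorted largest to smallest: 118, 69, 23, 14 bp.

118, 69, 23, 14 bp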